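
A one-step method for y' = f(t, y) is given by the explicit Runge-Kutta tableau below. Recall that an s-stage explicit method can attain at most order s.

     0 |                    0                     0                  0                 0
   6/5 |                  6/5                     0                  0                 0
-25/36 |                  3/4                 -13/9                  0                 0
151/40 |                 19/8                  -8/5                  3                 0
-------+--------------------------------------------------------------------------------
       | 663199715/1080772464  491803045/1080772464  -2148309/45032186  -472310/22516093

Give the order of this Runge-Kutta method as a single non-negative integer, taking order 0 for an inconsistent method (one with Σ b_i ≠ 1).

b = (663199715/1080772464, 491803045/1080772464, -2148309/45032186, -472310/22516093)
c = (0, 6/5, -25/36, 151/40)
Ac = (0, 0, -26/15, -1201/300)
Σ b_i: 663199715/1080772464·1 + 491803045/1080772464·1 + (-2148309/45032186)·1 + (-472310/22516093)·1 = 1 ✓
b·c: 491803045/1080772464·6/5 + (-2148309/45032186)·(-25/36) + (-472310/22516093)·151/40 = 1/2 ✓
b·c²: 491803045/1080772464·36/25 + (-2148309/45032186)·625/1296 + (-472310/22516093)·22801/1600 = 1/3 ✓
b·Ac: (-2148309/45032186)·(-26/15) + (-472310/22516093)·(-1201/300) = 1/6 ✓
b·c³: 491803045/1080772464·216/125 + (-2148309/45032186)·(-15625/46656) + (-472310/22516093)·3442951/64000 = -1269008403301/3890780870400 ≠ 1/4 ⇒ order 3.
b·(c∘Ac): (-2148309/45032186)·65/54 + (-472310/22516093)·(-181351/12000) = 7013832581/27019311600 ≠ 1/8
b·Ac²: (-2148309/45032186)·(-52/25) + (-472310/22516093)·(-46291/54000) = 2850254713/24317380440 ≠ 1/12
b·A²c: (-472310/22516093)·(-26/5) = 2456012/22516093 ≠ 1/24

3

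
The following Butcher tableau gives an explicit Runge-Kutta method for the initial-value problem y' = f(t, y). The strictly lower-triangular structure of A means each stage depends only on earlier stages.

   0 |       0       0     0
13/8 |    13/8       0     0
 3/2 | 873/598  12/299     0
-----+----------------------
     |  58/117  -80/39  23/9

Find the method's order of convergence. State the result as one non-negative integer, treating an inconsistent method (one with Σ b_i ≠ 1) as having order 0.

3

b = (58/117, -80/39, 23/9)
c = (0, 13/8, 3/2)
Ac = (0, 0, 3/46)
Σ b_i: 58/117·1 + (-80/39)·1 + 23/9·1 = 1 ✓
b·c: (-80/39)·13/8 + 23/9·3/2 = 1/2 ✓
b·c²: (-80/39)·169/64 + 23/9·9/4 = 1/3 ✓
b·Ac: 23/9·3/46 = 1/6 ✓; 3 stages ⇒ order 3.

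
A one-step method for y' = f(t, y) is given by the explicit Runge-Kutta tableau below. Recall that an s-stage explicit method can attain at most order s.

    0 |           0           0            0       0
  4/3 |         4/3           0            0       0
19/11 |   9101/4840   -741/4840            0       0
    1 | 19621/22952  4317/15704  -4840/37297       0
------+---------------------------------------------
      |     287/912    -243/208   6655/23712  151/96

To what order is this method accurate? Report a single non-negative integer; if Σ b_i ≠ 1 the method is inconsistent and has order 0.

4

b = (287/912, -243/208, 6655/23712, 151/96)
c = (0, 4/3, 19/11, 1)
Ac = (0, 0, -247/1210, 43/302)
Σ b_i: 287/912·1 + (-243/208)·1 + 6655/23712·1 + 151/96·1 = 1 ✓
b·c: (-243/208)·4/3 + 6655/23712·19/11 + 151/96·1 = 1/2 ✓
b·c²: (-243/208)·16/9 + 6655/23712·361/121 + 151/96·1 = 1/3 ✓
b·Ac: 6655/23712·(-247/1210) + 151/96·43/302 = 1/6 ✓
b·c³: (-243/208)·64/27 + 6655/23712·6859/1331 + 151/96·1 = 1/4 ✓
b·(c∘Ac): 6655/23712·(-4693/13310) + 151/96·43/302 = 1/8 ✓
b·Ac²: 6655/23712·(-494/1815) + 151/96·46/453 = 1/12 ✓
b·A²c: 151/96·4/151 = 1/24 ✓; 4 stages ⇒ order 4.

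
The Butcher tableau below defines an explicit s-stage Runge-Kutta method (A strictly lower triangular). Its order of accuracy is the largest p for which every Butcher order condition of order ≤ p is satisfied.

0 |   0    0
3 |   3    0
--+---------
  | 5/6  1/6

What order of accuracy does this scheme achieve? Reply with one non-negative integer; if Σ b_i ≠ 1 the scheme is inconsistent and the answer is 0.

2

b = (5/6, 1/6)
c = (0, 3)
Σ b_i: 5/6·1 + 1/6·1 = 1 ✓
b·c: 1/6·3 = 1/2 ✓; 2 stages ⇒ order 2.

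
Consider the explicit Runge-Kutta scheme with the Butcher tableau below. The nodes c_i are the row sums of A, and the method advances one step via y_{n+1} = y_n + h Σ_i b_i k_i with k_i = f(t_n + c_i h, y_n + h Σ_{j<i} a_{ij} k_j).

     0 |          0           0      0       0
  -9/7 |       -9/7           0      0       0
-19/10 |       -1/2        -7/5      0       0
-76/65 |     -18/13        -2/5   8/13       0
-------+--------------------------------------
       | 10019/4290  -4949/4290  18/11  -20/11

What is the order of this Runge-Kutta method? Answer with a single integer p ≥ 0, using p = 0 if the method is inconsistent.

b = (10019/4290, -4949/4290, 18/11, -20/11)
c = (0, -9/7, -19/10, -76/65)
Ac = (0, 0, 9/5, -298/455)
Σ b_i: 10019/4290·1 + (-4949/4290)·1 + 18/11·1 + (-20/11)·1 = 1 ✓
b·c: (-4949/4290)·(-9/7) + 18/11·(-19/10) + (-20/11)·(-76/65) = 1/2 ✓
b·c²: (-4949/4290)·81/49 + 18/11·361/100 + (-20/11)·5776/4225 = 70393/46475 ≠ 1/3 ⇒ order 2.
b·Ac: 18/11·9/5 + (-20/11)·(-298/455) = 1882/455 ≠ 1/6

2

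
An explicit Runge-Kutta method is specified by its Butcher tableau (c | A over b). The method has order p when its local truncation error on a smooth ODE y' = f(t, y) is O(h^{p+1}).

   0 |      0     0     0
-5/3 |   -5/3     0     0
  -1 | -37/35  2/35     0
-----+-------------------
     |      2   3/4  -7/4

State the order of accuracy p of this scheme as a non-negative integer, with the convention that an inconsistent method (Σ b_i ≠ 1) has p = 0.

b = (2, 3/4, -7/4)
c = (0, -5/3, -1)
Ac = (0, 0, -2/21)
Σ b_i: 2·1 + 3/4·1 + (-7/4)·1 = 1 ✓
b·c: 3/4·(-5/3) + (-7/4)·(-1) = 1/2 ✓
b·c²: 3/4·25/9 + (-7/4)·1 = 1/3 ✓
b·Ac: (-7/4)·(-2/21) = 1/6 ✓; 3 stages ⇒ order 3.

3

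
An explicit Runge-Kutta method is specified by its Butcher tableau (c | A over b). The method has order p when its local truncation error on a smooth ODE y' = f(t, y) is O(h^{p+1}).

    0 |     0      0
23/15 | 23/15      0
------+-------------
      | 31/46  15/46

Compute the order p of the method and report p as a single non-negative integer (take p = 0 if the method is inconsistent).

b = (31/46, 15/46)
c = (0, 23/15)
Σ b_i: 31/46·1 + 15/46·1 = 1 ✓
b·c: 15/46·23/15 = 1/2 ✓; 2 stages ⇒ order 2.

2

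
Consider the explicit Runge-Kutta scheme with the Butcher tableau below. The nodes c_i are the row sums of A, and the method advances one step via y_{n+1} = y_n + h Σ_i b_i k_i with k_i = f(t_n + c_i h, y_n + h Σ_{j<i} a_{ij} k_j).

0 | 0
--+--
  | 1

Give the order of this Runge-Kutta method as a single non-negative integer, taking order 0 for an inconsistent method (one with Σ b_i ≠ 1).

1

b = (1)
c = (0)
Σ b_i: 1·1 = 1 ✓; 1 stage ⇒ order 1.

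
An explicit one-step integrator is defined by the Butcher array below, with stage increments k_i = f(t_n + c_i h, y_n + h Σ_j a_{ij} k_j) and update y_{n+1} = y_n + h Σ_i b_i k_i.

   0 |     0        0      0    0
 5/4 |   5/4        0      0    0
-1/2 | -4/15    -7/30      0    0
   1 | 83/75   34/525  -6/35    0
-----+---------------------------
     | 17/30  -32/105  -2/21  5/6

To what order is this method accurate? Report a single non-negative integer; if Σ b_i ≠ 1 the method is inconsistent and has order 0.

b = (17/30, -32/105, -2/21, 5/6)
c = (0, 5/4, -1/2, 1)
Ac = (0, 0, -7/24, 1/6)
Σ b_i: 17/30·1 + (-32/105)·1 + (-2/21)·1 + 5/6·1 = 1 ✓
b·c: (-32/105)·5/4 + (-2/21)·(-1/2) + 5/6·1 = 1/2 ✓
b·c²: (-32/105)·25/16 + (-2/21)·1/4 + 5/6·1 = 1/3 ✓
b·Ac: (-2/21)·(-7/24) + 5/6·1/6 = 1/6 ✓
b·c³: (-32/105)·125/64 + (-2/21)·(-1/8) + 5/6·1 = 1/4 ✓
b·(c∘Ac): (-2/21)·7/48 + 5/6·1/6 = 1/8 ✓
b·Ac²: (-2/21)·(-35/96) + 5/6·7/120 = 1/12 ✓
b·A²c: 5/6·1/20 = 1/24 ✓; 4 stages ⇒ order 4.

4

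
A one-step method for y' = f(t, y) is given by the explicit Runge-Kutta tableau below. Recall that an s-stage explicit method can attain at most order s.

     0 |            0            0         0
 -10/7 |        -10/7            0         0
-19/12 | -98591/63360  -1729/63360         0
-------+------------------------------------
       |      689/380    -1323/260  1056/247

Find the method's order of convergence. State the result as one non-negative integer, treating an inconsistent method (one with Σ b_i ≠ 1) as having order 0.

3

b = (689/380, -1323/260, 1056/247)
c = (0, -10/7, -19/12)
Ac = (0, 0, 247/6336)
Σ b_i: 689/380·1 + (-1323/260)·1 + 1056/247·1 = 1 ✓
b·c: (-1323/260)·(-10/7) + 1056/247·(-19/12) = 1/2 ✓
b·c²: (-1323/260)·100/49 + 1056/247·361/144 = 1/3 ✓
b·Ac: 1056/247·247/6336 = 1/6 ✓; 3 stages ⇒ order 3.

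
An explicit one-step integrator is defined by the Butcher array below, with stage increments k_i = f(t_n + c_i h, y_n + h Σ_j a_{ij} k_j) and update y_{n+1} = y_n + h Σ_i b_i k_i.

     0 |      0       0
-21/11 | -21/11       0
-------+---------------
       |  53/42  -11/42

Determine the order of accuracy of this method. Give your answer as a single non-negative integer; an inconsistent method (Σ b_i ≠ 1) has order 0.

b = (53/42, -11/42)
c = (0, -21/11)
Σ b_i: 53/42·1 + (-11/42)·1 = 1 ✓
b·c: (-11/42)·(-21/11) = 1/2 ✓; 2 stages ⇒ order 2.

2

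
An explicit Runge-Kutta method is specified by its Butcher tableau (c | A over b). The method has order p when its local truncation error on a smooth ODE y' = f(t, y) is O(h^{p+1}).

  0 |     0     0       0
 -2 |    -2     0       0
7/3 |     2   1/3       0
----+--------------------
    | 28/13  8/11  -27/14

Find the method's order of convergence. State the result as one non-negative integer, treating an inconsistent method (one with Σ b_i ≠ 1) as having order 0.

0

b = (28/13, 8/11, -27/14)
c = (0, -2, 7/3)
Ac = (0, 0, -2/3)
Σ b_i: 28/13·1 + 8/11·1 + (-27/14)·1 = 1907/2002 ≠ 1 ⇒ order 0.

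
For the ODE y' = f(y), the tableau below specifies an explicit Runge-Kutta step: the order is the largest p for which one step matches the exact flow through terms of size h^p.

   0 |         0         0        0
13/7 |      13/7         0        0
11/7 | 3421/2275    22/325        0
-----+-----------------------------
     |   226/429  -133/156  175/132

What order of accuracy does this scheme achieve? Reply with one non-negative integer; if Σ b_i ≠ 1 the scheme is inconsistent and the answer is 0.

b = (226/429, -133/156, 175/132)
c = (0, 13/7, 11/7)
Ac = (0, 0, 22/175)
Σ b_i: 226/429·1 + (-133/156)·1 + 175/132·1 = 1 ✓
b·c: (-133/156)·13/7 + 175/132·11/7 = 1/2 ✓
b·c²: (-133/156)·169/49 + 175/132·121/49 = 1/3 ✓
b·Ac: 175/132·22/175 = 1/6 ✓; 3 stages ⇒ order 3.

3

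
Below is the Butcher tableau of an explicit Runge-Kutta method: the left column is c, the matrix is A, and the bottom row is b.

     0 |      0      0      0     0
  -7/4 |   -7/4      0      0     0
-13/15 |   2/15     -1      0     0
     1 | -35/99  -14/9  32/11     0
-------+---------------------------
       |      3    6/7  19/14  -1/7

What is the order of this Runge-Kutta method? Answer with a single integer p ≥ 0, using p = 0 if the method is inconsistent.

b = (3, 6/7, 19/14, -1/7)
c = (0, -7/4, -13/15, 1)
Ac = (0, 0, 7/4, 199/990)
Σ b_i: 3·1 + 6/7·1 + 19/14·1 + (-1/7)·1 = 71/14 ≠ 1 ⇒ order 0.

0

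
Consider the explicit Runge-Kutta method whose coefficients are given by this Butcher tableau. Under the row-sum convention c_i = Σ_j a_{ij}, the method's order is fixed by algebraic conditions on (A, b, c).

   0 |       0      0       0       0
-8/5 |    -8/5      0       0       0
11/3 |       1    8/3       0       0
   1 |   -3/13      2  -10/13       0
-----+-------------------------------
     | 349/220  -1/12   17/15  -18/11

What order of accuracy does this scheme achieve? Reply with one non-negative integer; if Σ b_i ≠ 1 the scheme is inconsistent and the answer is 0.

1

b = (349/220, -1/12, 17/15, -18/11)
c = (0, -8/5, 11/3, 1)
Ac = (0, 0, -64/15, -1174/195)
Σ b_i: 349/220·1 + (-1/12)·1 + 17/15·1 + (-18/11)·1 = 1 ✓
b·c: (-1/12)·(-8/5) + 17/15·11/3 + (-18/11)·1 = 1313/495 ≠ 1/2 ⇒ order 1.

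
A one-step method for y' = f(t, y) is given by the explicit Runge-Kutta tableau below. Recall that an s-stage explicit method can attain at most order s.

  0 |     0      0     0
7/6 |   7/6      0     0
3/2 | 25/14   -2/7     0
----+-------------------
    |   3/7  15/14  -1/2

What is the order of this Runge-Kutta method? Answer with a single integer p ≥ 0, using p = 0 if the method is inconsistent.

3

b = (3/7, 15/14, -1/2)
c = (0, 7/6, 3/2)
Ac = (0, 0, -1/3)
Σ b_i: 3/7·1 + 15/14·1 + (-1/2)·1 = 1 ✓
b·c: 15/14·7/6 + (-1/2)·3/2 = 1/2 ✓
b·c²: 15/14·49/36 + (-1/2)·9/4 = 1/3 ✓
b·Ac: (-1/2)·(-1/3) = 1/6 ✓; 3 stages ⇒ order 3.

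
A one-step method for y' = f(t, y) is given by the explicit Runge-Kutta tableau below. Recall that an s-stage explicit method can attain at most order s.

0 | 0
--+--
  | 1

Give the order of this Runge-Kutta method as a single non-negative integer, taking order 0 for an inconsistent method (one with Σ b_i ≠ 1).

b = (1)
c = (0)
Σ b_i: 1·1 = 1 ✓; 1 stage ⇒ order 1.

1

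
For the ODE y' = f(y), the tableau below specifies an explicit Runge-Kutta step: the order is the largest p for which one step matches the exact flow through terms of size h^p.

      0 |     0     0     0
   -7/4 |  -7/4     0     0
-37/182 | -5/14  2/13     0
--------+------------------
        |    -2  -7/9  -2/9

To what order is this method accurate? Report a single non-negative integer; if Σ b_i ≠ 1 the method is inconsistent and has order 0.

0

b = (-2, -7/9, -2/9)
c = (0, -7/4, -37/182)
Ac = (0, 0, -7/26)
Σ b_i: (-2)·1 + (-7/9)·1 + (-2/9)·1 = -3 ≠ 1 ⇒ order 0.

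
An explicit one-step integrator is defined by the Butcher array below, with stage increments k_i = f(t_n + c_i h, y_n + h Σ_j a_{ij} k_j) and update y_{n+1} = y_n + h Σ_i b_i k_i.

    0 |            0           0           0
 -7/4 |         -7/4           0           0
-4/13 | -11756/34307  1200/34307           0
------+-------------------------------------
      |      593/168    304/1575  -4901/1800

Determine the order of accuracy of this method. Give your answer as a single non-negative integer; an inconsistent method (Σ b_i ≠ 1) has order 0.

b = (593/168, 304/1575, -4901/1800)
c = (0, -7/4, -4/13)
Ac = (0, 0, -300/4901)
Σ b_i: 593/168·1 + 304/1575·1 + (-4901/1800)·1 = 1 ✓
b·c: 304/1575·(-7/4) + (-4901/1800)·(-4/13) = 1/2 ✓
b·c²: 304/1575·49/16 + (-4901/1800)·16/169 = 1/3 ✓
b·Ac: (-4901/1800)·(-300/4901) = 1/6 ✓; 3 stages ⇒ order 3.

3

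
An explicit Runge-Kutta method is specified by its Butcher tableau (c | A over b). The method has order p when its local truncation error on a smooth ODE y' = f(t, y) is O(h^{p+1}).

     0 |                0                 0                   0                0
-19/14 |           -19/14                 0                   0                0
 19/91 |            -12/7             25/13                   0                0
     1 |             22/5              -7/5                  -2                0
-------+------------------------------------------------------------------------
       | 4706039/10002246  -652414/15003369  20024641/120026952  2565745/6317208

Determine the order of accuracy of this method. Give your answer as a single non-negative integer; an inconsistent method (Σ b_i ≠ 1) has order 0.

b = (4706039/10002246, -652414/15003369, 20024641/120026952, 2565745/6317208)
c = (0, -19/14, 19/91, 1)
Ac = (0, 0, -475/182, 1349/910)
Σ b_i: 4706039/10002246·1 + (-652414/15003369)·1 + 20024641/120026952·1 + 2565745/6317208·1 = 1 ✓
b·c: (-652414/15003369)·(-19/14) + 20024641/120026952·19/91 + 2565745/6317208·1 = 1/2 ✓
b·c²: (-652414/15003369)·361/196 + 20024641/120026952·361/8281 + 2565745/6317208·1 = 1/3 ✓
b·Ac: 20024641/120026952·(-475/182) + 2565745/6317208·1349/910 = 1/6 ✓
b·c³: (-652414/15003369)·(-6859/2744) + 20024641/120026952·6859/753571 + 2565745/6317208·1 = 346314533/670676916 ≠ 1/4 ⇒ order 3.
b·(c∘Ac): 20024641/120026952·(-9025/16562) + 2565745/6317208·1349/910 = 941849/1842519 ≠ 1/8
b·Ac²: 20024641/120026952·9025/2548 + 2565745/6317208·(-441503/165620) = -94235041/191621976 ≠ 1/12
b·A²c: 2565745/6317208·475/91 = 13392625/6317208 ≠ 1/24

3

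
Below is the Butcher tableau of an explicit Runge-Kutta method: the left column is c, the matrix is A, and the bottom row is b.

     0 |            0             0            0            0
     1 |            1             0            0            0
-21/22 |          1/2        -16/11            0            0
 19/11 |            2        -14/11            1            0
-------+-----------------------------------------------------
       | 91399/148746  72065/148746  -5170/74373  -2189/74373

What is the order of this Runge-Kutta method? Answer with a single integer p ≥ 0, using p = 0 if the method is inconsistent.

3

b = (91399/148746, 72065/148746, -5170/74373, -2189/74373)
c = (0, 1, -21/22, 19/11)
Ac = (0, 0, -16/11, -49/22)
Σ b_i: 91399/148746·1 + 72065/148746·1 + (-5170/74373)·1 + (-2189/74373)·1 = 1 ✓
b·c: 72065/148746·1 + (-5170/74373)·(-21/22) + (-2189/74373)·19/11 = 1/2 ✓
b·c²: 72065/148746·1 + (-5170/74373)·441/484 + (-2189/74373)·361/121 = 1/3 ✓
b·Ac: (-5170/74373)·(-16/11) + (-2189/74373)·(-49/22) = 1/6 ✓
b·c³: 72065/148746·1 + (-5170/74373)·(-9261/10648) + (-2189/74373)·6859/1331 = 4718767/11998844 ≠ 1/4 ⇒ order 3.
b·(c∘Ac): (-5170/74373)·168/121 + (-2189/74373)·(-931/242) = 27349/1636206 ≠ 1/8
b·Ac²: (-5170/74373)·(-16/11) + (-2189/74373)·(-175/484) = 365705/3272412 ≠ 1/12
b·A²c: (-2189/74373)·(-16/11) = 3184/74373 ≠ 1/24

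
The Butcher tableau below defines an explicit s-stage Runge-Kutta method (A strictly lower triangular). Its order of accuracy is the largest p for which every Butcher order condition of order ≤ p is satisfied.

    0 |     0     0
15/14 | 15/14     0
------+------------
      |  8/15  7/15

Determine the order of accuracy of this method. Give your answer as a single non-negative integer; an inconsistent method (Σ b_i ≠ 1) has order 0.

b = (8/15, 7/15)
c = (0, 15/14)
Σ b_i: 8/15·1 + 7/15·1 = 1 ✓
b·c: 7/15·15/14 = 1/2 ✓; 2 stages ⇒ order 2.

2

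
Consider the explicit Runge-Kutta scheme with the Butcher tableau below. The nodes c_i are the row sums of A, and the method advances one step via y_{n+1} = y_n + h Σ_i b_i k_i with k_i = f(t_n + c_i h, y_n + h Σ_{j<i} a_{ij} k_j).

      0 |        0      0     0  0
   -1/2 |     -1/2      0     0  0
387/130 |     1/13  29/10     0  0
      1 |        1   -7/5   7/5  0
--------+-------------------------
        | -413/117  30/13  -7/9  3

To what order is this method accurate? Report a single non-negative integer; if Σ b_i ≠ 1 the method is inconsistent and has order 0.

b = (-413/117, 30/13, -7/9, 3)
c = (0, -1/2, 387/130, 1)
Ac = (0, 0, -29/20, 1582/325)
Σ b_i: (-413/117)·1 + 30/13·1 + (-7/9)·1 + 3·1 = 1 ✓
b·c: 30/13·(-1/2) + (-7/9)·387/130 + 3·1 = -61/130 ≠ 1/2 ⇒ order 1.

1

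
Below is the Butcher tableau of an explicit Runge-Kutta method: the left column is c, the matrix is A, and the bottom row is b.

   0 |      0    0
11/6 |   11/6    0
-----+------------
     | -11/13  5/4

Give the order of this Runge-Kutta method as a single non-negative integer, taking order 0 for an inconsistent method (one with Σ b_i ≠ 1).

b = (-11/13, 5/4)
c = (0, 11/6)
Σ b_i: (-11/13)·1 + 5/4·1 = 21/52 ≠ 1 ⇒ order 0.

0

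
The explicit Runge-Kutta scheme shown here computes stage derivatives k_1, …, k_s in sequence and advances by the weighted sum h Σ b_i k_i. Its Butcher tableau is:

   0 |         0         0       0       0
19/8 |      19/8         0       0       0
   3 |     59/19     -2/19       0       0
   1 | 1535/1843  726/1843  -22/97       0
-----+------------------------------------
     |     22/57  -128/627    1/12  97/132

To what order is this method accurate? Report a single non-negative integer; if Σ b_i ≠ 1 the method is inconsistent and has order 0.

b = (22/57, -128/627, 1/12, 97/132)
c = (0, 19/8, 3, 1)
Ac = (0, 0, -1/4, 99/388)
Σ b_i: 22/57·1 + (-128/627)·1 + 1/12·1 + 97/132·1 = 1 ✓
b·c: (-128/627)·19/8 + 1/12·3 + 97/132·1 = 1/2 ✓
b·c²: (-128/627)·361/64 + 1/12·9 + 97/132·1 = 1/3 ✓
b·Ac: 1/12·(-1/4) + 97/132·99/388 = 1/6 ✓
b·c³: (-128/627)·6859/512 + 1/12·27 + 97/132·1 = 1/4 ✓
b·(c∘Ac): 1/12·(-3/4) + 97/132·99/388 = 1/8 ✓
b·Ac²: 1/12·(-19/32) + 97/132·561/3104 = 1/12 ✓
b·A²c: 97/132·11/194 = 1/24 ✓; 4 stages ⇒ order 4.

4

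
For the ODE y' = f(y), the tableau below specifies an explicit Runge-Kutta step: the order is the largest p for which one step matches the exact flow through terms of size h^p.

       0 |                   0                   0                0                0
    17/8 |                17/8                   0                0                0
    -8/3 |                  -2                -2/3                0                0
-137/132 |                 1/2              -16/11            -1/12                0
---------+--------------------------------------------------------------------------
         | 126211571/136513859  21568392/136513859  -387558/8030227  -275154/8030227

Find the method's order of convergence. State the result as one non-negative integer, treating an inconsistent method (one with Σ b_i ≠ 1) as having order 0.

b = (126211571/136513859, 21568392/136513859, -387558/8030227, -275154/8030227)
c = (0, 17/8, -8/3, -137/132)
Ac = (0, 0, -17/12, -284/99)
Σ b_i: 126211571/136513859·1 + 21568392/136513859·1 + (-387558/8030227)·1 + (-275154/8030227)·1 = 1 ✓
b·c: 21568392/136513859·17/8 + (-387558/8030227)·(-8/3) + (-275154/8030227)·(-137/132) = 1/2 ✓
b·c²: 21568392/136513859·289/64 + (-387558/8030227)·64/9 + (-275154/8030227)·18769/17424 = 1/3 ✓
b·Ac: (-387558/8030227)·(-17/12) + (-275154/8030227)·(-284/99) = 1/6 ✓
b·c³: 21568392/136513859·4913/512 + (-387558/8030227)·(-512/27) + (-275154/8030227)·(-2571353/2299968) = 125650578841/50879518272 ≠ 1/4 ⇒ order 3.
b·(c∘Ac): (-387558/8030227)·34/9 + (-275154/8030227)·9727/3267 = -20550038/72272043 ≠ 1/8
b·Ac²: (-387558/8030227)·(-289/96) + (-275154/8030227)·(-8507/1188) = 451731857/1156352688 ≠ 1/12
b·A²c: (-275154/8030227)·17/144 = -779603/192725448 ≠ 1/24

3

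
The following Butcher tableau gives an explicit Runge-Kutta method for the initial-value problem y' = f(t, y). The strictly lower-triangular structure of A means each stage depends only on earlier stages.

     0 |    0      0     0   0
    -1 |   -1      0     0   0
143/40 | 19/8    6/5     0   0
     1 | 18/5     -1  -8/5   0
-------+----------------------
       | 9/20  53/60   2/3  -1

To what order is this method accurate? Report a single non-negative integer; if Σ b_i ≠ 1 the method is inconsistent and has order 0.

2

b = (9/20, 53/60, 2/3, -1)
c = (0, -1, 143/40, 1)
Ac = (0, 0, -6/5, -118/25)
Σ b_i: 9/20·1 + 53/60·1 + 2/3·1 + (-1)·1 = 1 ✓
b·c: 53/60·(-1) + 2/3·143/40 + (-1)·1 = 1/2 ✓
b·c²: 53/60·1 + 2/3·20449/1600 + (-1)·1 = 6723/800 ≠ 1/3 ⇒ order 2.
b·Ac: 2/3·(-6/5) + (-1)·(-118/25) = 98/25 ≠ 1/6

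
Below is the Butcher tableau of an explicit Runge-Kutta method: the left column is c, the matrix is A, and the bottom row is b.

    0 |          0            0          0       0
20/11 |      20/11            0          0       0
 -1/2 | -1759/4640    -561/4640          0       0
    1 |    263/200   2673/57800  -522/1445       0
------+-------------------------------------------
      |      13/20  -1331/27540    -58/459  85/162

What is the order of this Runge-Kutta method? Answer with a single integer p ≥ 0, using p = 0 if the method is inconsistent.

4

b = (13/20, -1331/27540, -58/459, 85/162)
c = (0, 20/11, -1/2, 1)
Ac = (0, 0, -51/232, 9/34)
Σ b_i: 13/20·1 + (-1331/27540)·1 + (-58/459)·1 + 85/162·1 = 1 ✓
b·c: (-1331/27540)·20/11 + (-58/459)·(-1/2) + 85/162·1 = 1/2 ✓
b·c²: (-1331/27540)·400/121 + (-58/459)·1/4 + 85/162·1 = 1/3 ✓
b·Ac: (-58/459)·(-51/232) + 85/162·9/34 = 1/6 ✓
b·c³: (-1331/27540)·8000/1331 + (-58/459)·(-1/8) + 85/162·1 = 1/4 ✓
b·(c∘Ac): (-58/459)·51/464 + 85/162·9/34 = 1/8 ✓
b·Ac²: (-58/459)·(-255/638) + 85/162·117/1870 = 1/12 ✓
b·A²c: 85/162·27/340 = 1/24 ✓; 4 stages ⇒ order 4.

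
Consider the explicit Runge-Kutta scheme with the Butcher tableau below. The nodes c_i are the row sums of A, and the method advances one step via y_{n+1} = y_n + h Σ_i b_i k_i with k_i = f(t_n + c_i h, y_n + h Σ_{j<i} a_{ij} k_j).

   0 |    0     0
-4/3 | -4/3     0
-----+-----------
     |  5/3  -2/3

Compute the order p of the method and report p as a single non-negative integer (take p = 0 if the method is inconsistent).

b = (5/3, -2/3)
c = (0, -4/3)
Σ b_i: 5/3·1 + (-2/3)·1 = 1 ✓
b·c: (-2/3)·(-4/3) = 8/9 ≠ 1/2 ⇒ order 1.

1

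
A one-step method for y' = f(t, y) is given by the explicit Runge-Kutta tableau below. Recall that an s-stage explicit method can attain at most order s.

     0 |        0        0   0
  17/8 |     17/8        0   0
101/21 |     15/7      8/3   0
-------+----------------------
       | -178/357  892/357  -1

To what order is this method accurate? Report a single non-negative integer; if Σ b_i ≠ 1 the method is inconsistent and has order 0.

b = (-178/357, 892/357, -1)
c = (0, 17/8, 101/21)
Ac = (0, 0, 17/3)
Σ b_i: (-178/357)·1 + 892/357·1 + (-1)·1 = 1 ✓
b·c: 892/357·17/8 + (-1)·101/21 = 1/2 ✓
b·c²: 892/357·289/64 + (-1)·10201/441 = -83605/7056 ≠ 1/3 ⇒ order 2.
b·Ac: (-1)·17/3 = -17/3 ≠ 1/6

2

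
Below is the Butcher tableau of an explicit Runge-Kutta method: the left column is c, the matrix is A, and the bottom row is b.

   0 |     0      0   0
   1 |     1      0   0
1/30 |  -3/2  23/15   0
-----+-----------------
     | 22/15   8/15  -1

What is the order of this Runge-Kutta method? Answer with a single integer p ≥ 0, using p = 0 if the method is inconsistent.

b = (22/15, 8/15, -1)
c = (0, 1, 1/30)
Ac = (0, 0, 23/15)
Σ b_i: 22/15·1 + 8/15·1 + (-1)·1 = 1 ✓
b·c: 8/15·1 + (-1)·1/30 = 1/2 ✓
b·c²: 8/15·1 + (-1)·1/900 = 479/900 ≠ 1/3 ⇒ order 2.
b·Ac: (-1)·23/15 = -23/15 ≠ 1/6

2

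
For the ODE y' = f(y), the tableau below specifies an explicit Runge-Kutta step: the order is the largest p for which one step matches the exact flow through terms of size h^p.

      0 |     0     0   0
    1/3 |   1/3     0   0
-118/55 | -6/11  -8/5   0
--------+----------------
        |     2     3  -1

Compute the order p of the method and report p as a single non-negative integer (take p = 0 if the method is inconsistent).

b = (2, 3, -1)
c = (0, 1/3, -118/55)
Ac = (0, 0, -8/15)
Σ b_i: 2·1 + 3·1 + (-1)·1 = 4 ≠ 1 ⇒ order 0.

0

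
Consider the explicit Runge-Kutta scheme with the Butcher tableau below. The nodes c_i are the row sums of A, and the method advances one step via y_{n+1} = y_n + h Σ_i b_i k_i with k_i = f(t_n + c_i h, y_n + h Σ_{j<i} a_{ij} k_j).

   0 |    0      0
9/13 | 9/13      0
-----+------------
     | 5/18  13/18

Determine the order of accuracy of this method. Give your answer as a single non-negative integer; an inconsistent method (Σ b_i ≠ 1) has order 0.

2

b = (5/18, 13/18)
c = (0, 9/13)
Σ b_i: 5/18·1 + 13/18·1 = 1 ✓
b·c: 13/18·9/13 = 1/2 ✓; 2 stages ⇒ order 2.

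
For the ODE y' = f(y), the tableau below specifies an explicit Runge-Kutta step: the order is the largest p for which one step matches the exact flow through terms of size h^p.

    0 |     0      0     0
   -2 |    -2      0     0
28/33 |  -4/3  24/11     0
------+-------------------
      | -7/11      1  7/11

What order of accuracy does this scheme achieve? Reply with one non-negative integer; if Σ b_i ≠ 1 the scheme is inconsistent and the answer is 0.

b = (-7/11, 1, 7/11)
c = (0, -2, 28/33)
Ac = (0, 0, -48/11)
Σ b_i: (-7/11)·1 + 1·1 + 7/11·1 = 1 ✓
b·c: 1·(-2) + 7/11·28/33 = -530/363 ≠ 1/2 ⇒ order 1.

1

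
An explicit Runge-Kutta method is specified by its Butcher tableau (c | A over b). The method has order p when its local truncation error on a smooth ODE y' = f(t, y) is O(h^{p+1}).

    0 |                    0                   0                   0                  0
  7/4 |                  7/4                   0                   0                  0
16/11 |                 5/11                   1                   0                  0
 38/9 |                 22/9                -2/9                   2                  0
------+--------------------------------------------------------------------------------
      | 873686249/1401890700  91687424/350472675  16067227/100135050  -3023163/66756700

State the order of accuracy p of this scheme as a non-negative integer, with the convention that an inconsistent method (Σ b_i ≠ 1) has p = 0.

3

b = (873686249/1401890700, 91687424/350472675, 16067227/100135050, -3023163/66756700)
c = (0, 7/4, 16/11, 38/9)
Ac = (0, 0, 7/4, 499/198)
Σ b_i: 873686249/1401890700·1 + 91687424/350472675·1 + 16067227/100135050·1 + (-3023163/66756700)·1 = 1 ✓
b·c: 91687424/350472675·7/4 + 16067227/100135050·16/11 + (-3023163/66756700)·38/9 = 1/2 ✓
b·c²: 91687424/350472675·49/16 + 16067227/100135050·256/121 + (-3023163/66756700)·1444/81 = 1/3 ✓
b·Ac: 16067227/100135050·7/4 + (-3023163/66756700)·499/198 = 1/6 ✓
b·c³: 91687424/350472675·343/64 + 16067227/100135050·4096/1331 + (-3023163/66756700)·54872/729 = -277731406/183580925 ≠ 1/4 ⇒ order 3.
b·(c∘Ac): 16067227/100135050·28/11 + (-3023163/66756700)·9481/891 = -14710307/200270100 ≠ 1/8
b·Ac²: 16067227/100135050·49/16 + (-3023163/66756700)·30935/8712 = 1456562267/4405942200 ≠ 1/12
b·A²c: (-3023163/66756700)·7/2 = -21162141/133513400 ≠ 1/24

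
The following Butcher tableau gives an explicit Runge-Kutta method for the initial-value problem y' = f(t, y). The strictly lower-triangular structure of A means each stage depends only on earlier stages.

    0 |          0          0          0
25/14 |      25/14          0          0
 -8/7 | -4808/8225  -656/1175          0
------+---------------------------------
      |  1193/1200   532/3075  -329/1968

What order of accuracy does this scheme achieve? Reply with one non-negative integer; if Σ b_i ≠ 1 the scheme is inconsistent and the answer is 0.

b = (1193/1200, 532/3075, -329/1968)
c = (0, 25/14, -8/7)
Ac = (0, 0, -328/329)
Σ b_i: 1193/1200·1 + 532/3075·1 + (-329/1968)·1 = 1 ✓
b·c: 532/3075·25/14 + (-329/1968)·(-8/7) = 1/2 ✓
b·c²: 532/3075·625/196 + (-329/1968)·64/49 = 1/3 ✓
b·Ac: (-329/1968)·(-328/329) = 1/6 ✓; 3 stages ⇒ order 3.

3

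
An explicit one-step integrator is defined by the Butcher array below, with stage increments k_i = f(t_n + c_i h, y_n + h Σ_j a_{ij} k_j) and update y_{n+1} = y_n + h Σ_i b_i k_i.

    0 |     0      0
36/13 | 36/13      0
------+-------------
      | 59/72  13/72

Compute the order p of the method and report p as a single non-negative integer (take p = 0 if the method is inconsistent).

2

b = (59/72, 13/72)
c = (0, 36/13)
Σ b_i: 59/72·1 + 13/72·1 = 1 ✓
b·c: 13/72·36/13 = 1/2 ✓; 2 stages ⇒ order 2.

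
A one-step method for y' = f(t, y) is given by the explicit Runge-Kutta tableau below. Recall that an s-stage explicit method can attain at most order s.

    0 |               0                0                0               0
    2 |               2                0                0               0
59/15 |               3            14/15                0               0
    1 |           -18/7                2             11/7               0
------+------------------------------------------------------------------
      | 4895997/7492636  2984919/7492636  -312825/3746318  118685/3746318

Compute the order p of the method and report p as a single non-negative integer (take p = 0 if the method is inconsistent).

b = (4895997/7492636, 2984919/7492636, -312825/3746318, 118685/3746318)
c = (0, 2, 59/15, 1)
Ac = (0, 0, 28/15, 1069/105)
Σ b_i: 4895997/7492636·1 + 2984919/7492636·1 + (-312825/3746318)·1 + 118685/3746318·1 = 1 ✓
b·c: 2984919/7492636·2 + (-312825/3746318)·59/15 + 118685/3746318·1 = 1/2 ✓
b·c²: 2984919/7492636·4 + (-312825/3746318)·3481/225 + 118685/3746318·1 = 1/3 ✓
b·Ac: (-312825/3746318)·28/15 + 118685/3746318·1069/105 = 1/6 ✓
b·c³: 2984919/7492636·8 + (-312825/3746318)·205379/3375 + 118685/3746318·1 = -157004782/84292155 ≠ 1/4 ⇒ order 3.
b·(c∘Ac): (-312825/3746318)·1652/225 + 118685/3746318·1069/105 = -3265513/11238954 ≠ 1/8
b·Ac²: (-312825/3746318)·56/15 + 118685/3746318·50891/1575 = 120016781/168584310 ≠ 1/12
b·A²c: 118685/3746318·44/15 = 522214/5619477 ≠ 1/24

3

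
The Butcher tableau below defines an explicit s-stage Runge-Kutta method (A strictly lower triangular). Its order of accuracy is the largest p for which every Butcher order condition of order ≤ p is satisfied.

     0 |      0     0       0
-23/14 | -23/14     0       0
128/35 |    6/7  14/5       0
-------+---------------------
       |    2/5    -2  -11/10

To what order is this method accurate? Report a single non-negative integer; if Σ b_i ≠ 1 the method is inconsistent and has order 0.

b = (2/5, -2, -11/10)
c = (0, -23/14, 128/35)
Ac = (0, 0, -23/5)
Σ b_i: 2/5·1 + (-2)·1 + (-11/10)·1 = -27/10 ≠ 1 ⇒ order 0.

0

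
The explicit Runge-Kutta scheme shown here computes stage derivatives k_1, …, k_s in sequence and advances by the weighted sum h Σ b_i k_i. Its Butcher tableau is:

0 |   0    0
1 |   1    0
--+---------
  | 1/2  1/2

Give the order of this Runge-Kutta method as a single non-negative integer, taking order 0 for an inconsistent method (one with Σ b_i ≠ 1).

b = (1/2, 1/2)
c = (0, 1)
Σ b_i: 1/2·1 + 1/2·1 = 1 ✓
b·c: 1/2·1 = 1/2 ✓; 2 stages ⇒ order 2.

2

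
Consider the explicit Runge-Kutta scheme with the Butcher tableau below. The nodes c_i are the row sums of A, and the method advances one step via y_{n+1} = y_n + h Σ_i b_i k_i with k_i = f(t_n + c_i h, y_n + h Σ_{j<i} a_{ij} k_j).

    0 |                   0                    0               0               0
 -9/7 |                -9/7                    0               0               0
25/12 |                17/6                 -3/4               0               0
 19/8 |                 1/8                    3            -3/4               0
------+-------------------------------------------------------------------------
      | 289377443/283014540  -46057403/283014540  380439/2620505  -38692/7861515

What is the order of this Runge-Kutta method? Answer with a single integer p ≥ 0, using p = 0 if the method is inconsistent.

3

b = (289377443/283014540, -46057403/283014540, 380439/2620505, -38692/7861515)
c = (0, -9/7, 25/12, 19/8)
Ac = (0, 0, 27/28, -607/112)
Σ b_i: 289377443/283014540·1 + (-46057403/283014540)·1 + 380439/2620505·1 + (-38692/7861515)·1 = 1 ✓
b·c: (-46057403/283014540)·(-9/7) + 380439/2620505·25/12 + (-38692/7861515)·19/8 = 1/2 ✓
b·c²: (-46057403/283014540)·81/49 + 380439/2620505·625/144 + (-38692/7861515)·361/64 = 1/3 ✓
b·Ac: 380439/2620505·27/28 + (-38692/7861515)·(-607/112) = 1/6 ✓
b·c³: (-46057403/283014540)·(-729/343) + 380439/2620505·15625/1728 + (-38692/7861515)·6859/512 = 2243738825/1408783488 ≠ 1/4 ⇒ order 3.
b·(c∘Ac): 380439/2620505·225/112 + (-38692/7861515)·(-11533/896) = 89307337/251568480 ≠ 1/8
b·Ac²: 380439/2620505·(-243/196) + (-38692/7861515)·16031/9408 = -99518521/528293808 ≠ 1/12
b·A²c: (-38692/7861515)·(-81/112) = 261171/73374140 ≠ 1/24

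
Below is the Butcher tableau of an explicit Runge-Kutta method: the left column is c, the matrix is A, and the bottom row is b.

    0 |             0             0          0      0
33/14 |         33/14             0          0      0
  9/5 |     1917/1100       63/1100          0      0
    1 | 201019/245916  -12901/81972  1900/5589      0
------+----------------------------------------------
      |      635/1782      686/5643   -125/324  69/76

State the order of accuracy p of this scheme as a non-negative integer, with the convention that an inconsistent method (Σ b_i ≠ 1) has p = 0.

b = (635/1782, 686/5643, -125/324, 69/76)
c = (0, 33/14, 9/5, 1)
Ac = (0, 0, 27/200, 133/552)
Σ b_i: 635/1782·1 + 686/5643·1 + (-125/324)·1 + 69/76·1 = 1 ✓
b·c: 686/5643·33/14 + (-125/324)·9/5 + 69/76·1 = 1/2 ✓
b·c²: 686/5643·1089/196 + (-125/324)·81/25 + 69/76·1 = 1/3 ✓
b·Ac: (-125/324)·27/200 + 69/76·133/552 = 1/6 ✓
b·c³: 686/5643·35937/2744 + (-125/324)·729/125 + 69/76·1 = 1/4 ✓
b·(c∘Ac): (-125/324)·243/1000 + 69/76·133/552 = 1/8 ✓
b·Ac²: (-125/324)·891/2800 + 69/76·5263/23184 = 1/12 ✓
b·A²c: 69/76·19/414 = 1/24 ✓; 4 stages ⇒ order 4.

4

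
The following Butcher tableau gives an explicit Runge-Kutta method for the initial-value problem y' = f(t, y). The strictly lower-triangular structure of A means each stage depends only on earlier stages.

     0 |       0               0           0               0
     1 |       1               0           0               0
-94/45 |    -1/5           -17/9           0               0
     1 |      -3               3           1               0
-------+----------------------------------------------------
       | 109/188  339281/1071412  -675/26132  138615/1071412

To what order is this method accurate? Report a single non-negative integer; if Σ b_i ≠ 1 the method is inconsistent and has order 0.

b = (109/188, 339281/1071412, -675/26132, 138615/1071412)
c = (0, 1, -94/45, 1)
Ac = (0, 0, -17/9, 41/45)
Σ b_i: 109/188·1 + 339281/1071412·1 + (-675/26132)·1 + 138615/1071412·1 = 1 ✓
b·c: 339281/1071412·1 + (-675/26132)·(-94/45) + 138615/1071412·1 = 1/2 ✓
b·c²: 339281/1071412·1 + (-675/26132)·8836/2025 + 138615/1071412·1 = 1/3 ✓
b·Ac: (-675/26132)·(-17/9) + 138615/1071412·41/45 = 1/6 ✓
b·c³: 339281/1071412·1 + (-675/26132)·(-830584/91125) + 138615/1071412·1 = 92/135 ≠ 1/4 ⇒ order 3.
b·(c∘Ac): (-675/26132)·1598/405 + 138615/1071412·41/45 = 3/188 ≠ 1/8
b·Ac²: (-675/26132)·(-17/9) + 138615/1071412·14911/2025 = 5543/5535 ≠ 1/12
b·A²c: 138615/1071412·(-17/9) = -785485/3214236 ≠ 1/24

3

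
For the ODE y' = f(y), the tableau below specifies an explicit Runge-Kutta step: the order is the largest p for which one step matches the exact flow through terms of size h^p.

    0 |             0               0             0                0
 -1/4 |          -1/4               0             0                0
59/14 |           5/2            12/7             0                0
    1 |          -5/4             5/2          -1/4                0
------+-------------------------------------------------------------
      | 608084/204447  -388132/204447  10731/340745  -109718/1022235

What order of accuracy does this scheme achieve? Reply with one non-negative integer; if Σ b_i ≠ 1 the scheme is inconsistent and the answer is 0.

3

b = (608084/204447, -388132/204447, 10731/340745, -109718/1022235)
c = (0, -1/4, 59/14, 1)
Ac = (0, 0, -3/7, -47/28)
Σ b_i: 608084/204447·1 + (-388132/204447)·1 + 10731/340745·1 + (-109718/1022235)·1 = 1 ✓
b·c: (-388132/204447)·(-1/4) + 10731/340745·59/14 + (-109718/1022235)·1 = 1/2 ✓
b·c²: (-388132/204447)·1/16 + 10731/340745·3481/196 + (-109718/1022235)·1 = 1/3 ✓
b·Ac: 10731/340745·(-3/7) + (-109718/1022235)·(-47/28) = 1/6 ✓
b·c³: (-388132/204447)·(-1/64) + 10731/340745·205379/2744 + (-109718/1022235)·1 = 17398383/7632688 ≠ 1/4 ⇒ order 3.
b·(c∘Ac): 10731/340745·(-177/98) + (-109718/1022235)·(-47/28) = 25205/204447 ≠ 1/8
b·Ac²: 10731/340745·3/28 + (-109718/1022235)·(-6717/1568) = 3535163/7632688 ≠ 1/12
b·A²c: (-109718/1022235)·3/28 = -7837/681490 ≠ 1/24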